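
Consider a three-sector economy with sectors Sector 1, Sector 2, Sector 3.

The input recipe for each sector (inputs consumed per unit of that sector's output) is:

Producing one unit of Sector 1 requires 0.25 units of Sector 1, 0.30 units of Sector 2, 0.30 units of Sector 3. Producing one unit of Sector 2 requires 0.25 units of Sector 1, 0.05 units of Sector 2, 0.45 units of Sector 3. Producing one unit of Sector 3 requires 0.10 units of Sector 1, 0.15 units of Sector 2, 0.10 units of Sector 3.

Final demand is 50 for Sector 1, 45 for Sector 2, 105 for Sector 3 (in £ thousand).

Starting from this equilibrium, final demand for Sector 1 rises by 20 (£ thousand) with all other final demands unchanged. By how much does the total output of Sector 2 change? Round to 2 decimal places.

Δx_2 = 13.41

I − A =
  [   0.75    -0.25    -0.10]
  [  -0.30     0.95    -0.15]
  [  -0.30    -0.45     0.90]
Cofactors of I−A, C_ij = (−1)^(i+j)·(minor ij) (rows/columns in the sector order above):
  C_11 = (0.95)(0.90) − (-0.15)(-0.45) = 0.7875
  C_12 = −[(-0.30)(0.90) − (-0.15)(-0.30)] = 0.3150
  C_13 = (-0.30)(-0.45) − (0.95)(-0.30) = 0.4200
  C_21 = −[(-0.25)(0.90) − (-0.10)(-0.45)] = 0.2700
  C_22 = (0.75)(0.90) − (-0.10)(-0.30) = 0.6450
  C_23 = −[(0.75)(-0.45) − (-0.25)(-0.30)] = 0.4125
  C_31 = (-0.25)(-0.15) − (-0.10)(0.95) = 0.1325
  C_32 = −[(0.75)(-0.15) − (-0.10)(-0.30)] = 0.1425
  C_33 = (0.75)(0.95) − (-0.25)(-0.30) = 0.6375
det(I−A) = Σ_j (I−A)_1j·C_1j = (0.75)(0.7875) + (-0.25)(0.3150) + (-0.10)(0.4200) = 0.469875
adj(I−A) = Cᵀ =
  [ 0.7875   0.2700   0.1325]
  [ 0.3150   0.6450   0.1425]
  [ 0.4200   0.4125   0.6375]
(I − A)⁻¹ = adj(I−A) / det(I−A) ≈
  [   1.6760     0.5746     0.2820]
  [   0.6704     1.3727     0.3033]
  [   0.8939     0.8779     1.3567]
Δx = (I − A)⁻¹ Δd with Δd having +20 in the Sector 1 component and 0 elsewhere.
So Δx_2 = L_21 · (+20), where L_21 = adj(I−A)_21 / det(I−A) = 0.3150 / 0.469875.
Δx_2 = 0.3150 × (+20) / 0.469875 = 6.30 / 0.469875 ≈ 13.41.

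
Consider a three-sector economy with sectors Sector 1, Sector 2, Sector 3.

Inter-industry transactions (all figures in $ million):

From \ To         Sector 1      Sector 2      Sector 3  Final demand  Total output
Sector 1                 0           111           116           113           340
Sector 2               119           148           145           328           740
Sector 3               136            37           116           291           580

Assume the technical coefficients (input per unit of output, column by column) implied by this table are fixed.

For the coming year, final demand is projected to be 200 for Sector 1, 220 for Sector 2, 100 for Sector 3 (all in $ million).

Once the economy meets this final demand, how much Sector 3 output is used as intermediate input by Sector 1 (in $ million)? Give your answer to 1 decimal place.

z_31 = 138.3

Technical coefficients a_ij = z_ij / X_j:
  a_11 = 0/340 = 0.00, a_21 = 119/340 = 0.35, a_31 = 136/340 = 0.40
  a_12 = 111/740 = 0.15, a_22 = 148/740 = 0.20, a_32 = 37/740 = 0.05
  a_13 = 116/580 = 0.20, a_23 = 145/580 = 0.25, a_33 = 116/580 = 0.20
I − A =
  [   1.00    -0.15    -0.20]
  [  -0.35     0.80    -0.25]
  [  -0.40    -0.05     0.80]
Cofactors of I−A, C_ij = (−1)^(i+j)·(minor ij) (rows/columns in the sector order above):
  C_11 = (0.80)(0.80) − (-0.25)(-0.05) = 0.6275
  C_12 = −[(-0.35)(0.80) − (-0.25)(-0.40)] = 0.3800
  C_13 = (-0.35)(-0.05) − (0.80)(-0.40) = 0.3375
  C_21 = −[(-0.15)(0.80) − (-0.20)(-0.05)] = 0.1300
  C_22 = (1.00)(0.80) − (-0.20)(-0.40) = 0.7200
  C_23 = −[(1.00)(-0.05) − (-0.15)(-0.40)] = 0.1100
  C_31 = (-0.15)(-0.25) − (-0.20)(0.80) = 0.1975
  C_32 = −[(1.00)(-0.25) − (-0.20)(-0.35)] = 0.3200
  C_33 = (1.00)(0.80) − (-0.15)(-0.35) = 0.7475
det(I−A) = Σ_j (I−A)_1j·C_1j = (1.00)(0.6275) + (-0.15)(0.3800) + (-0.20)(0.3375) = 0.5030
adj(I−A) = Cᵀ =
  [ 0.6275   0.1300   0.1975]
  [ 0.3800   0.7200   0.3200]
  [ 0.3375   0.1100   0.7475]
(I − A)⁻¹ = adj(I−A) / det(I−A) ≈
  [   1.2475     0.2584     0.3926]
  [   0.7555     1.4314     0.6362]
  [   0.6710     0.2187     1.4861]
First solve x = (I − A)⁻¹ d = adj(I−A)·d / det(I−A); in particular x_1 = (0.6275·200 + 0.1300·220 + 0.1975·100) / 0.5030 = 173.85 / 0.5030 ≈ 345.626.
Intermediate flow from 3 to 1: z_31 = a_31 · x_1 = 0.40 × 173.85 / 0.5030 = 69.54 / 0.5030 ≈ 138.3.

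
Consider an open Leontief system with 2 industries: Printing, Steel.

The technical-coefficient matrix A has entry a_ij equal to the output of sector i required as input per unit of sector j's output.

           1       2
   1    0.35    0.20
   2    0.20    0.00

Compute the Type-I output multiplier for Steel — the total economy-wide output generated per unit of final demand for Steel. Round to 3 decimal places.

m_2 = 1.393

I − A =
  [   0.65    -0.20]
  [  -0.20     1.00]
det(I−A) = (0.65)(1.00) − (-0.20)(-0.20) = 0.6100
adj(I−A) = [[1.00, 0.20], [0.20, 0.65]]
(I − A)⁻¹ = adj(I−A) / det(I−A) ≈
  [   1.6393     0.3279]
  [   0.3279     1.0656]
The output multiplier for sector j is the column-j sum of the Leontief inverse (I − A)⁻¹ = adj(I−A) / det(I−A).
Column 2 of adj(I−A): (0.20, 0.65); det(I−A) = 0.6100.
m_2 = (0.20 + 0.65) / 0.6100 = 0.85 / 0.6100 ≈ 1.393.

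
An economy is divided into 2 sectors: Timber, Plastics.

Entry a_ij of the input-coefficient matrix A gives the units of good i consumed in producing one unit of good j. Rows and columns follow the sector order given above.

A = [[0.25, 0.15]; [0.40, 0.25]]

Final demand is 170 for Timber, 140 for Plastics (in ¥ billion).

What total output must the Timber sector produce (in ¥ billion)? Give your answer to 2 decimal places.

I − A =
  [   0.75    -0.15]
  [  -0.40     0.75]
det(I−A) = (0.75)(0.75) − (-0.15)(-0.40) = 0.5025
adj(I−A) = [[0.75, 0.15], [0.40, 0.75]]
(I − A)⁻¹ = adj(I−A) / det(I−A) ≈
  [   1.4925     0.2985]
  [   0.7960     1.4925]
x = (I − A)⁻¹ d = adj(I−A)·d / det(I−A), with det(I−A) = 0.5025:
  x_1 = (0.75·170 + 0.15·140) / 0.5025 = 148.50 / 0.5025 ≈ 295.52
  x_2 = (0.40·170 + 0.75·140) / 0.5025 = 173.00 / 0.5025 ≈ 344.28

x_1 = 295.52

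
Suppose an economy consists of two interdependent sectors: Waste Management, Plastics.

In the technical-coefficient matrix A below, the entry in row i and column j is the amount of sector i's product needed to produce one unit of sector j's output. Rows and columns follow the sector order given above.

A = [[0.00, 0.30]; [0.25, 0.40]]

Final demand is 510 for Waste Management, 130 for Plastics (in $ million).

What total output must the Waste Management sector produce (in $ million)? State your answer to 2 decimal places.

x_1 = 657.14

I − A =
  [   1.00    -0.30]
  [  -0.25     0.60]
det(I−A) = (1.00)(0.60) − (-0.30)(-0.25) = 0.5250
adj(I−A) = [[0.60, 0.30], [0.25, 1.00]]
(I − A)⁻¹ = adj(I−A) / det(I−A) ≈
  [   1.1429     0.5714]
  [   0.4762     1.9048]
x = (I − A)⁻¹ d = adj(I−A)·d / det(I−A), with det(I−A) = 0.5250:
  x_1 = (0.60·510 + 0.30·130) / 0.5250 = 345.00 / 0.5250 ≈ 657.14
  x_2 = (0.25·510 + 1.00·130) / 0.5250 = 257.50 / 0.5250 ≈ 490.48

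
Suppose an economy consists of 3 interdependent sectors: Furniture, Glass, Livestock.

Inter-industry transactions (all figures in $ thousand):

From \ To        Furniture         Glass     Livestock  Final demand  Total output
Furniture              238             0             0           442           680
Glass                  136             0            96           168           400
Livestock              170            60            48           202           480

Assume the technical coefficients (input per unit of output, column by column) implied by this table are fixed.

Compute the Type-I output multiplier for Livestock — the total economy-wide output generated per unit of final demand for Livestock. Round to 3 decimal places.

Technical coefficients a_ij = z_ij / X_j:
  a_FF = 238/680 = 0.35, a_GF = 136/680 = 0.20, a_LF = 170/680 = 0.25
  a_FG = 0/400 = 0.00, a_GG = 0/400 = 0.00, a_LG = 60/400 = 0.15
  a_FL = 0/480 = 0.00, a_GL = 96/480 = 0.20, a_LL = 48/480 = 0.10
I − A =
  [   0.65     0.00     0.00]
  [  -0.20     1.00    -0.20]
  [  -0.25    -0.15     0.90]
Cofactors of I−A, C_ij = (−1)^(i+j)·(minor ij) (rows/columns in the sector order above):
  C_11 = (1.00)(0.90) − (-0.20)(-0.15) = 0.8700
  C_12 = −[(-0.20)(0.90) − (-0.20)(-0.25)] = 0.2300
  C_13 = (-0.20)(-0.15) − (1.00)(-0.25) = 0.2800
  C_21 = −[(0.00)(0.90) − (0.00)(-0.15)] = 0.0000
  C_22 = (0.65)(0.90) − (0.00)(-0.25) = 0.5850
  C_23 = −[(0.65)(-0.15) − (0.00)(-0.25)] = 0.0975
  C_31 = (0.00)(-0.20) − (0.00)(1.00) = 0.0000
  C_32 = −[(0.65)(-0.20) − (0.00)(-0.20)] = 0.1300
  C_33 = (0.65)(1.00) − (0.00)(-0.20) = 0.6500
det(I−A) = Σ_j (I−A)_1j·C_1j = (0.65)(0.8700) + (0.00)(0.2300) + (0.00)(0.2800) = 0.5655
adj(I−A) = Cᵀ =
  [ 0.8700   0.0000   0.0000]
  [ 0.2300   0.5850   0.1300]
  [ 0.2800   0.0975   0.6500]
(I − A)⁻¹ = adj(I−A) / det(I−A) ≈
  [   1.5385     0.0000     0.0000]
  [   0.4067     1.0345     0.2299]
  [   0.4951     0.1724     1.1494]
The output multiplier for sector j is the column-j sum of the Leontief inverse (I − A)⁻¹ = adj(I−A) / det(I−A).
Column L of adj(I−A): (0.0000, 0.1300, 0.6500); det(I−A) = 0.5655.
m_L = (0.0000 + 0.1300 + 0.6500) / 0.5655 = 0.78 / 0.5655 ≈ 1.379.

m_L = 1.379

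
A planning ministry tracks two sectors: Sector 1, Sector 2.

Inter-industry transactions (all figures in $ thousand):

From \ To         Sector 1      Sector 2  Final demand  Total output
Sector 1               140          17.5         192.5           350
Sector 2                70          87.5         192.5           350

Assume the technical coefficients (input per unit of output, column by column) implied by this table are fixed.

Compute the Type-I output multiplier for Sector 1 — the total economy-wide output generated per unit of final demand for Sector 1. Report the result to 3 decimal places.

Technical coefficients a_ij = z_ij / X_j:
  a_11 = 140/350 = 0.40, a_21 = 70/350 = 0.20
  a_12 = 17.5/350 = 0.05, a_22 = 87.5/350 = 0.25
I − A =
  [   0.60    -0.05]
  [  -0.20     0.75]
det(I−A) = (0.60)(0.75) − (-0.05)(-0.20) = 0.4400
adj(I−A) = [[0.75, 0.05], [0.20, 0.60]]
(I − A)⁻¹ = adj(I−A) / det(I−A) ≈
  [   1.7045     0.1136]
  [   0.4545     1.3636]
The output multiplier for sector j is the column-j sum of the Leontief inverse (I − A)⁻¹ = adj(I−A) / det(I−A).
Column 1 of adj(I−A): (0.75, 0.20); det(I−A) = 0.4400.
m_1 = (0.75 + 0.20) / 0.4400 = 0.95 / 0.4400 ≈ 2.159.

m_1 = 2.159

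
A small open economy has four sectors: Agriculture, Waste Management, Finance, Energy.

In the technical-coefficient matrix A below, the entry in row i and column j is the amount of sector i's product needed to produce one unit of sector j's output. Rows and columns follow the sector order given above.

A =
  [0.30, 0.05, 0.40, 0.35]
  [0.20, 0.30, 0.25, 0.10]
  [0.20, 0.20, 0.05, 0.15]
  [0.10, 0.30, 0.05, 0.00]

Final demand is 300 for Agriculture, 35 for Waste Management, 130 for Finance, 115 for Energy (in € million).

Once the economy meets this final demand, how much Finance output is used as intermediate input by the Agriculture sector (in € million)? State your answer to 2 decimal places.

z_FA = 195.79

I − A =
  [   0.70    -0.05    -0.40    -0.35]
  [  -0.20     0.70    -0.25    -0.10]
  [  -0.20    -0.20     0.95    -0.15]
  [  -0.10    -0.30    -0.05     1.00]
Compute the cofactors C_ij = (−1)^(i+j)·(3×3 minor ij) of I−A; the adjugate is their transpose:
adj(I−A) = Cᵀ =
  [ 0.569000   0.248375   0.319250   0.271875]
  [ 0.252750   0.537000   0.257250   0.180750]
  [ 0.195500   0.196250   0.413000   0.150000]
  [ 0.142500   0.195750   0.129750   0.346500]
det(I−A) = Σ_j (I−A)_1j·C_1j = (0.70)(0.569000) + (-0.05)(0.252750) + (-0.40)(0.195500) + (-0.35)(0.142500) = 0.2575875
(I − A)⁻¹ = adj(I−A) / det(I−A) ≈
  [   2.2090     0.9642     1.2394     1.0555]
  [   0.9812     2.0847     0.9987     0.7017]
  [   0.7590     0.7619     1.6033     0.5823]
  [   0.5532     0.7599     0.5037     1.3452]
First solve x = (I − A)⁻¹ d = adj(I−A)·d / det(I−A); in particular x_A = (0.569000·300 + 0.248375·35 + 0.319250·130 + 0.271875·115) / 0.2575875 = 252.16125 / 0.2575875 ≈ 978.9343.
Intermediate flow from F to A: z_FA = a_FA · x_A = 0.20 × 252.16125 / 0.2575875 = 50.43225 / 0.2575875 ≈ 195.79.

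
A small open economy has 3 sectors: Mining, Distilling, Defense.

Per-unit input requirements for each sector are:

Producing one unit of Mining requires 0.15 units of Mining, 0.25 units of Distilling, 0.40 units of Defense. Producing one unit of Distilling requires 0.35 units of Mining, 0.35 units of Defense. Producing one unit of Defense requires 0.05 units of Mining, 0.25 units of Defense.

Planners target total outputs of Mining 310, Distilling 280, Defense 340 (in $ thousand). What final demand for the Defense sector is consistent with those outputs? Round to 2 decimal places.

d_3 = 33.00

I − A =
  [   0.85    -0.35    -0.05]
  [  -0.25     1.00     0.00]
  [  -0.40    -0.35     0.75]
d = (I − A) x:
  d_1 = (+0.85)·310 + (-0.35)·280 + (-0.05)·340 = 148.50
  d_2 = (-0.25)·310 + (+1.00)·280 + (+0.00)·340 = 202.50
  d_3 = (-0.40)·310 + (-0.35)·280 + (+0.75)·340 = 33.00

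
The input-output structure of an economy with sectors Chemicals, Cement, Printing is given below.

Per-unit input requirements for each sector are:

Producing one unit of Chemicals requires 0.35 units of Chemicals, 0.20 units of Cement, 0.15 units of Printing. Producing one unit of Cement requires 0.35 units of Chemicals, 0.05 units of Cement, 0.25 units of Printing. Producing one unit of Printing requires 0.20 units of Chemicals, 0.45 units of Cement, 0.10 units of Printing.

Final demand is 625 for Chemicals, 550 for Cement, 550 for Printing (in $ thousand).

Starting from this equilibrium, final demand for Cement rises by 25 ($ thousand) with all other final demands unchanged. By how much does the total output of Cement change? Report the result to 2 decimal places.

I − A =
  [   0.65    -0.35    -0.20]
  [  -0.20     0.95    -0.45]
  [  -0.15    -0.25     0.90]
Cofactors of I−A, C_ij = (−1)^(i+j)·(minor ij) (rows/columns in the sector order above):
  C_11 = (0.95)(0.90) − (-0.45)(-0.25) = 0.7425
  C_12 = −[(-0.20)(0.90) − (-0.45)(-0.15)] = 0.2475
  C_13 = (-0.20)(-0.25) − (0.95)(-0.15) = 0.1925
  C_21 = −[(-0.35)(0.90) − (-0.20)(-0.25)] = 0.3650
  C_22 = (0.65)(0.90) − (-0.20)(-0.15) = 0.5550
  C_23 = −[(0.65)(-0.25) − (-0.35)(-0.15)] = 0.2150
  C_31 = (-0.35)(-0.45) − (-0.20)(0.95) = 0.3475
  C_32 = −[(0.65)(-0.45) − (-0.20)(-0.20)] = 0.3325
  C_33 = (0.65)(0.95) − (-0.35)(-0.20) = 0.5475
det(I−A) = Σ_j (I−A)_1j·C_1j = (0.65)(0.7425) + (-0.35)(0.2475) + (-0.20)(0.1925) = 0.3575
adj(I−A) = Cᵀ =
  [ 0.7425   0.3650   0.3475]
  [ 0.2475   0.5550   0.3325]
  [ 0.1925   0.2150   0.5475]
(I − A)⁻¹ = adj(I−A) / det(I−A) ≈
  [   2.0769     1.0210     0.9720]
  [   0.6923     1.5524     0.9301]
  [   0.5385     0.6014     1.5315]
Δx = (I − A)⁻¹ Δd with Δd having +25 in the Cement component and 0 elsewhere.
So Δx_2 = L_22 · (+25), where L_22 = adj(I−A)_22 / det(I−A) = 0.5550 / 0.3575.
Δx_2 = 0.5550 × (+25) / 0.3575 = 13.875 / 0.3575 ≈ 38.81.

Δx_2 = 38.81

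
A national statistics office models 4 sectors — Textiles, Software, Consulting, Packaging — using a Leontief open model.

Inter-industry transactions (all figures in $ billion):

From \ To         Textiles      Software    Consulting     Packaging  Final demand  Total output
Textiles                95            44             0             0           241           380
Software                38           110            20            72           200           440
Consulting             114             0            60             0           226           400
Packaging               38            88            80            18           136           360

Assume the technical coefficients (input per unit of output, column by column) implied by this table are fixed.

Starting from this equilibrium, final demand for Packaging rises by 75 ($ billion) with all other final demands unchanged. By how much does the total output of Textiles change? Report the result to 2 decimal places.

Technical coefficients a_ij = z_ij / X_j:
  a_TT = 95/380 = 0.25, a_ST = 38/380 = 0.10, a_CT = 114/380 = 0.30, a_PT = 38/380 = 0.10
  a_TS = 44/440 = 0.10, a_SS = 110/440 = 0.25, a_CS = 0/440 = 0.00, a_PS = 88/440 = 0.20
  a_TC = 0/400 = 0.00, a_SC = 20/400 = 0.05, a_CC = 60/400 = 0.15, a_PC = 80/400 = 0.20
  a_TP = 0/360 = 0.00, a_SP = 72/360 = 0.20, a_CP = 0/360 = 0.00, a_PP = 18/360 = 0.05
I − A =
  [   0.75    -0.10     0.00     0.00]
  [  -0.10     0.75    -0.05    -0.20]
  [  -0.30     0.00     0.85     0.00]
  [  -0.10    -0.20    -0.20     0.95]
Compute the cofactors C_ij = (−1)^(i+j)·(3×3 minor ij) of I−A; the adjugate is their transpose:
adj(I−A) = Cᵀ =
  [ 0.571625   0.080750   0.008750   0.017000]
  [ 0.124000   0.605625   0.065625   0.127500]
  [ 0.201750   0.028500   0.492875   0.006000]
  [ 0.128750   0.142000   0.118500   0.468125]
det(I−A) = Σ_j (I−A)_1j·C_1j = (0.75)(0.571625) + (-0.10)(0.124000) + (0.00)(0.201750) + (0.00)(0.128750) = 0.41631875
(I − A)⁻¹ = adj(I−A) / det(I−A) ≈
  [   1.3730     0.1940     0.0210     0.0408]
  [   0.2978     1.4547     0.1576     0.3063]
  [   0.4846     0.0685     1.1839     0.0144]
  [   0.3093     0.3411     0.2846     1.1244]
Δx = (I − A)⁻¹ Δd with Δd having +75 in the Packaging component and 0 elsewhere.
So Δx_T = L_TP · (+75), where L_TP = adj(I−A)_TP / det(I−A) = 0.017000 / 0.41631875.
Δx_T = 0.017000 × (+75) / 0.41631875 = 1.275 / 0.41631875 ≈ 3.06.

Δx_T = 3.06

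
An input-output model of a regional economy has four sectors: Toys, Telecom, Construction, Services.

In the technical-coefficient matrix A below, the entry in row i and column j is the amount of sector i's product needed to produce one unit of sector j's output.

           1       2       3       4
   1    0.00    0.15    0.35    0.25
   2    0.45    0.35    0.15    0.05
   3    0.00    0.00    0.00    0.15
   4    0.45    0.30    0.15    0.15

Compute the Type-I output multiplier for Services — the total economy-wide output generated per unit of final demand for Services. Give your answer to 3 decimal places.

I − A =
  [   1.00    -0.15    -0.35    -0.25]
  [  -0.45     0.65    -0.15    -0.05]
  [   0.00     0.00     1.00    -0.15]
  [  -0.45    -0.30    -0.15     0.85]
Compute the cofactors C_ij = (−1)^(i+j)·(3×3 minor ij) of I−A; the adjugate is their transpose:
adj(I−A) = Cᵀ =
  [ 0.516125   0.214875   0.244000   0.207500]
  [ 0.405000   0.691375   0.276750   0.208625]
  [ 0.064125   0.055125   0.369875   0.087375]
  [ 0.427500   0.367500   0.292125   0.582500]
det(I−A) = Σ_j (I−A)_1j·C_1j = (1.00)(0.516125) + (-0.15)(0.405000) + (-0.35)(0.064125) + (-0.25)(0.427500) = 0.32605625
(I − A)⁻¹ = adj(I−A) / det(I−A) ≈
  [   1.5829     0.6590     0.7483     0.6364]
  [   1.2421     2.1204     0.8488     0.6398]
  [   0.1967     0.1691     1.1344     0.2680]
  [   1.3111     1.1271     0.8959     1.7865]
The output multiplier for sector j is the column-j sum of the Leontief inverse (I − A)⁻¹ = adj(I−A) / det(I−A).
Column 4 of adj(I−A): (0.207500, 0.208625, 0.087375, 0.582500); det(I−A) = 0.32605625.
m_4 = (0.207500 + 0.208625 + 0.087375 + 0.582500) / 0.32605625 = 1.086 / 0.32605625 ≈ 3.331.

m_4 = 3.331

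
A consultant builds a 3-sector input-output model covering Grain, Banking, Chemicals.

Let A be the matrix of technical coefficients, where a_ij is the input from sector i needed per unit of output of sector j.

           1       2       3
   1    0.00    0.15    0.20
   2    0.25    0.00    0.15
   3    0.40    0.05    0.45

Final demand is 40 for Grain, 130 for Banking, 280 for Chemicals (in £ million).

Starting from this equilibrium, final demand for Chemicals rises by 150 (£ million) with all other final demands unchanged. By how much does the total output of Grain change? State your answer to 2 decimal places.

I − A =
  [   1.00    -0.15    -0.20]
  [  -0.25     1.00    -0.15]
  [  -0.40    -0.05     0.55]
Cofactors of I−A, C_ij = (−1)^(i+j)·(minor ij) (rows/columns in the sector order above):
  C_11 = (1.00)(0.55) − (-0.15)(-0.05) = 0.5425
  C_12 = −[(-0.25)(0.55) − (-0.15)(-0.40)] = 0.1975
  C_13 = (-0.25)(-0.05) − (1.00)(-0.40) = 0.4125
  C_21 = −[(-0.15)(0.55) − (-0.20)(-0.05)] = 0.0925
  C_22 = (1.00)(0.55) − (-0.20)(-0.40) = 0.4700
  C_23 = −[(1.00)(-0.05) − (-0.15)(-0.40)] = 0.1100
  C_31 = (-0.15)(-0.15) − (-0.20)(1.00) = 0.2225
  C_32 = −[(1.00)(-0.15) − (-0.20)(-0.25)] = 0.2000
  C_33 = (1.00)(1.00) − (-0.15)(-0.25) = 0.9625
det(I−A) = Σ_j (I−A)_1j·C_1j = (1.00)(0.5425) + (-0.15)(0.1975) + (-0.20)(0.4125) = 0.430375
adj(I−A) = Cᵀ =
  [ 0.5425   0.0925   0.2225]
  [ 0.1975   0.4700   0.2000]
  [ 0.4125   0.1100   0.9625]
(I − A)⁻¹ = adj(I−A) / det(I−A) ≈
  [   1.2605     0.2149     0.5170]
  [   0.4589     1.0921     0.4647]
  [   0.9585     0.2556     2.2364]
Δx = (I − A)⁻¹ Δd with Δd having +150 in the Chemicals component and 0 elsewhere.
So Δx_1 = L_13 · (+150), where L_13 = adj(I−A)_13 / det(I−A) = 0.2225 / 0.430375.
Δx_1 = 0.2225 × (+150) / 0.430375 = 33.375 / 0.430375 ≈ 77.55.

Δx_1 = 77.55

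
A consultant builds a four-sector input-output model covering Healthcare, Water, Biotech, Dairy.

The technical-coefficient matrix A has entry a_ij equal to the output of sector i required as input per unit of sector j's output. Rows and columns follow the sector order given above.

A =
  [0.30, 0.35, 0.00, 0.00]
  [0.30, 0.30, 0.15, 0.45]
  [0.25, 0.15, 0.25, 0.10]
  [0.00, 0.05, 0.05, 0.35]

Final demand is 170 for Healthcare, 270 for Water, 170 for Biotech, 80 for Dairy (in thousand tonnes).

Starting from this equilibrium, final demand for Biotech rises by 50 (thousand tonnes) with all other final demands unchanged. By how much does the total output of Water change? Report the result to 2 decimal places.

Δx_W = 27.94

I − A =
  [   0.70    -0.35     0.00     0.00]
  [  -0.30     0.70    -0.15    -0.45]
  [  -0.25    -0.15     0.75    -0.10]
  [   0.00    -0.05    -0.05     0.65]
Compute the cofactors C_ij = (−1)^(i+j)·(3×3 minor ij) of I−A; the adjugate is their transpose:
adj(I−A) = Cᵀ =
  [ 0.302125   0.168875   0.042000   0.123375]
  [ 0.174750   0.337750   0.084000   0.246750]
  [ 0.138875   0.128625   0.234500   0.125125]
  [ 0.024125   0.035875   0.024500   0.259875]
det(I−A) = Σ_j (I−A)_1j·C_1j = (0.70)(0.302125) + (-0.35)(0.174750) + (0.00)(0.138875) + (0.00)(0.024125) = 0.150325
(I − A)⁻¹ = adj(I−A) / det(I−A) ≈
  [   2.0098     1.1234     0.2794     0.8207]
  [   1.1625     2.2468     0.5588     1.6414]
  [   0.9238     0.8556     1.5600     0.8324]
  [   0.1605     0.2386     0.1630     1.7288]
Δx = (I − A)⁻¹ Δd with Δd having +50 in the Biotech component and 0 elsewhere.
So Δx_W = L_WB · (+50), where L_WB = adj(I−A)_WB / det(I−A) = 0.084000 / 0.150325.
Δx_W = 0.084000 × (+50) / 0.150325 = 4.20 / 0.150325 ≈ 27.94.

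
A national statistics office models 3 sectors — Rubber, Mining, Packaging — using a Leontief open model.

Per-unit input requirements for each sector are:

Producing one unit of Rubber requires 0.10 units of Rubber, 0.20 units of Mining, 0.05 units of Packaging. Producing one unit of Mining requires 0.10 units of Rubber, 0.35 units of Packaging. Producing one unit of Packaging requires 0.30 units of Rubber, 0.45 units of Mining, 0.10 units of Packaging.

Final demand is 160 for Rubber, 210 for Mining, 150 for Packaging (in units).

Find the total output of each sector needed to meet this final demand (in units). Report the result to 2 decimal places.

I − A =
  [   0.90    -0.10    -0.30]
  [  -0.20     1.00    -0.45]
  [  -0.05    -0.35     0.90]
Cofactors of I−A, C_ij = (−1)^(i+j)·(minor ij) (rows/columns in the sector order above):
  C_11 = (1.00)(0.90) − (-0.45)(-0.35) = 0.7425
  C_12 = −[(-0.20)(0.90) − (-0.45)(-0.05)] = 0.2025
  C_13 = (-0.20)(-0.35) − (1.00)(-0.05) = 0.1200
  C_21 = −[(-0.10)(0.90) − (-0.30)(-0.35)] = 0.1950
  C_22 = (0.90)(0.90) − (-0.30)(-0.05) = 0.7950
  C_23 = −[(0.90)(-0.35) − (-0.10)(-0.05)] = 0.3200
  C_31 = (-0.10)(-0.45) − (-0.30)(1.00) = 0.3450
  C_32 = −[(0.90)(-0.45) − (-0.30)(-0.20)] = 0.4650
  C_33 = (0.90)(1.00) − (-0.10)(-0.20) = 0.8800
det(I−A) = Σ_j (I−A)_1j·C_1j = (0.90)(0.7425) + (-0.10)(0.2025) + (-0.30)(0.1200) = 0.6120
adj(I−A) = Cᵀ =
  [ 0.7425   0.1950   0.3450]
  [ 0.2025   0.7950   0.4650]
  [ 0.1200   0.3200   0.8800]
(I − A)⁻¹ = adj(I−A) / det(I−A) ≈
  [   1.2132     0.3186     0.5637]
  [   0.3309     1.2990     0.7598]
  [   0.1961     0.5229     1.4379]
x = (I − A)⁻¹ d = adj(I−A)·d / det(I−A), with det(I−A) = 0.6120:
  x_1 = (0.7425·160 + 0.1950·210 + 0.3450·150) / 0.6120 = 211.50 / 0.6120 ≈ 345.59
  x_2 = (0.2025·160 + 0.7950·210 + 0.4650·150) / 0.6120 = 269.10 / 0.6120 ≈ 439.71
  x_3 = (0.1200·160 + 0.3200·210 + 0.8800·150) / 0.6120 = 218.40 / 0.6120 ≈ 356.86

x_1 = 345.59, x_2 = 439.71, x_3 = 356.86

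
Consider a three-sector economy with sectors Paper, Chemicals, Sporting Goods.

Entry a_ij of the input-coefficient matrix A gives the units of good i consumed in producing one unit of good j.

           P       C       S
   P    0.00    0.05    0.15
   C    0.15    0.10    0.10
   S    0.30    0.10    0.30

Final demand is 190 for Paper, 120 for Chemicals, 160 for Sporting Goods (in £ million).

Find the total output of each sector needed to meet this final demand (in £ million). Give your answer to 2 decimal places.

I − A =
  [   1.00    -0.05    -0.15]
  [  -0.15     0.90    -0.10]
  [  -0.30    -0.10     0.70]
Cofactors of I−A, C_ij = (−1)^(i+j)·(minor ij) (rows/columns in the sector order above):
  C_11 = (0.90)(0.70) − (-0.10)(-0.10) = 0.6200
  C_12 = −[(-0.15)(0.70) − (-0.10)(-0.30)] = 0.1350
  C_13 = (-0.15)(-0.10) − (0.90)(-0.30) = 0.2850
  C_21 = −[(-0.05)(0.70) − (-0.15)(-0.10)] = 0.0500
  C_22 = (1.00)(0.70) − (-0.15)(-0.30) = 0.6550
  C_23 = −[(1.00)(-0.10) − (-0.05)(-0.30)] = 0.1150
  C_31 = (-0.05)(-0.10) − (-0.15)(0.90) = 0.1400
  C_32 = −[(1.00)(-0.10) − (-0.15)(-0.15)] = 0.1225
  C_33 = (1.00)(0.90) − (-0.05)(-0.15) = 0.8925
det(I−A) = Σ_j (I−A)_1j·C_1j = (1.00)(0.6200) + (-0.05)(0.1350) + (-0.15)(0.2850) = 0.5705
adj(I−A) = Cᵀ =
  [ 0.6200   0.0500   0.1400]
  [ 0.1350   0.6550   0.1225]
  [ 0.2850   0.1150   0.8925]
(I − A)⁻¹ = adj(I−A) / det(I−A) ≈
  [   1.0868     0.0876     0.2454]
  [   0.2366     1.1481     0.2147]
  [   0.4996     0.2016     1.5644]
x = (I − A)⁻¹ d = adj(I−A)·d / det(I−A), with det(I−A) = 0.5705:
  x_P = (0.6200·190 + 0.0500·120 + 0.1400·160) / 0.5705 = 146.20 / 0.5705 ≈ 256.27
  x_C = (0.1350·190 + 0.6550·120 + 0.1225·160) / 0.5705 = 123.85 / 0.5705 ≈ 217.09
  x_S = (0.2850·190 + 0.1150·120 + 0.8925·160) / 0.5705 = 210.75 / 0.5705 ≈ 369.41

x_P = 256.27, x_C = 217.09, x_S = 369.41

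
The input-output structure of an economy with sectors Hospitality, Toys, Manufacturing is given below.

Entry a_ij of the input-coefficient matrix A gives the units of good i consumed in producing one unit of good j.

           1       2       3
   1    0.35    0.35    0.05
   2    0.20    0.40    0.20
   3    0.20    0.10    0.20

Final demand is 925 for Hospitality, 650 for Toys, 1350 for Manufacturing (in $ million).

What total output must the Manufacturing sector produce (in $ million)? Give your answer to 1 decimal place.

x_3 = 2924.5

I − A =
  [   0.65    -0.35    -0.05]
  [  -0.20     0.60    -0.20]
  [  -0.20    -0.10     0.80]
Cofactors of I−A, C_ij = (−1)^(i+j)·(minor ij) (rows/columns in the sector order above):
  C_11 = (0.60)(0.80) − (-0.20)(-0.10) = 0.4600
  C_12 = −[(-0.20)(0.80) − (-0.20)(-0.20)] = 0.2000
  C_13 = (-0.20)(-0.10) − (0.60)(-0.20) = 0.1400
  C_21 = −[(-0.35)(0.80) − (-0.05)(-0.10)] = 0.2850
  C_22 = (0.65)(0.80) − (-0.05)(-0.20) = 0.5100
  C_23 = −[(0.65)(-0.10) − (-0.35)(-0.20)] = 0.1350
  C_31 = (-0.35)(-0.20) − (-0.05)(0.60) = 0.1000
  C_32 = −[(0.65)(-0.20) − (-0.05)(-0.20)] = 0.1400
  C_33 = (0.65)(0.60) − (-0.35)(-0.20) = 0.3200
det(I−A) = Σ_j (I−A)_1j·C_1j = (0.65)(0.4600) + (-0.35)(0.2000) + (-0.05)(0.1400) = 0.2220
adj(I−A) = Cᵀ =
  [ 0.4600   0.2850   0.1000]
  [ 0.2000   0.5100   0.1400]
  [ 0.1400   0.1350   0.3200]
(I − A)⁻¹ = adj(I−A) / det(I−A) ≈
  [   2.0721     1.2838     0.4505]
  [   0.9009     2.2973     0.6306]
  [   0.6306     0.6081     1.4414]
x = (I − A)⁻¹ d = adj(I−A)·d / det(I−A), with det(I−A) = 0.2220:
  x_1 = (0.4600·925 + 0.2850·650 + 0.1000·1350) / 0.2220 = 745.75 / 0.2220 ≈ 3359.2
  x_2 = (0.2000·925 + 0.5100·650 + 0.1400·1350) / 0.2220 = 705.50 / 0.2220 ≈ 3177.9
  x_3 = (0.1400·925 + 0.1350·650 + 0.3200·1350) / 0.2220 = 649.25 / 0.2220 ≈ 2924.5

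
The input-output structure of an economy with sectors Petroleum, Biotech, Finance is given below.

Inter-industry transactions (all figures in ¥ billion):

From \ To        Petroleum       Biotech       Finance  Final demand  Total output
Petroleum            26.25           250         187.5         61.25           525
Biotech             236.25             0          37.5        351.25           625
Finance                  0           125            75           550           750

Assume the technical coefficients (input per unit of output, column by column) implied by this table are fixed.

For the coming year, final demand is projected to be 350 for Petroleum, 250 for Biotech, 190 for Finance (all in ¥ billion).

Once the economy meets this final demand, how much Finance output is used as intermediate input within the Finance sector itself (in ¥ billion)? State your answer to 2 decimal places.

Technical coefficients a_ij = z_ij / X_j:
  a_PP = 26.25/525 = 0.05, a_BP = 236.25/525 = 0.45, a_FP = 0/525 = 0.00
  a_PB = 250/625 = 0.40, a_BB = 0/625 = 0.00, a_FB = 125/625 = 0.20
  a_PF = 187.5/750 = 0.25, a_BF = 37.5/750 = 0.05, a_FF = 75/750 = 0.10
I − A =
  [   0.95    -0.40    -0.25]
  [  -0.45     1.00    -0.05]
  [   0.00    -0.20     0.90]
Cofactors of I−A, C_ij = (−1)^(i+j)·(minor ij) (rows/columns in the sector order above):
  C_11 = (1.00)(0.90) − (-0.05)(-0.20) = 0.8900
  C_12 = −[(-0.45)(0.90) − (-0.05)(0.00)] = 0.4050
  C_13 = (-0.45)(-0.20) − (1.00)(0.00) = 0.0900
  C_21 = −[(-0.40)(0.90) − (-0.25)(-0.20)] = 0.4100
  C_22 = (0.95)(0.90) − (-0.25)(0.00) = 0.8550
  C_23 = −[(0.95)(-0.20) − (-0.40)(0.00)] = 0.1900
  C_31 = (-0.40)(-0.05) − (-0.25)(1.00) = 0.2700
  C_32 = −[(0.95)(-0.05) − (-0.25)(-0.45)] = 0.1600
  C_33 = (0.95)(1.00) − (-0.40)(-0.45) = 0.7700
det(I−A) = Σ_j (I−A)_1j·C_1j = (0.95)(0.8900) + (-0.40)(0.4050) + (-0.25)(0.0900) = 0.6610
adj(I−A) = Cᵀ =
  [ 0.8900   0.4100   0.2700]
  [ 0.4050   0.8550   0.1600]
  [ 0.0900   0.1900   0.7700]
(I − A)⁻¹ = adj(I−A) / det(I−A) ≈
  [   1.3464     0.6203     0.4085]
  [   0.6127     1.2935     0.2421]
  [   0.1362     0.2874     1.1649]
First solve x = (I − A)⁻¹ d = adj(I−A)·d / det(I−A); in particular x_F = (0.0900·350 + 0.1900·250 + 0.7700·190) / 0.6610 = 225.30 / 0.6610 ≈ 340.8472.
Intermediate flow from F to F: z_FF = a_FF · x_F = 0.10 × 225.30 / 0.6610 = 22.53 / 0.6610 ≈ 34.08.

z_FF = 34.08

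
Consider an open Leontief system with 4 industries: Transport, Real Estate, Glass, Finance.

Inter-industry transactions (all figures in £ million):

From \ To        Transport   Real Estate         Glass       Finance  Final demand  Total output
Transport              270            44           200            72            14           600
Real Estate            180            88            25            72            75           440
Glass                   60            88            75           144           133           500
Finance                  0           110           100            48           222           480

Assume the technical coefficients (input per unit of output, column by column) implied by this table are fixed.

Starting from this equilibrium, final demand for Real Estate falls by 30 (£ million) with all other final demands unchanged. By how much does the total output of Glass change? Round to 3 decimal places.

Technical coefficients a_ij = z_ij / X_j:
  a_TT = 270/600 = 0.45, a_RT = 180/600 = 0.30, a_GT = 60/600 = 0.10, a_FT = 0/600 = 0.00
  a_TR = 44/440 = 0.10, a_RR = 88/440 = 0.20, a_GR = 88/440 = 0.20, a_FR = 110/440 = 0.25
  a_TG = 200/500 = 0.40, a_RG = 25/500 = 0.05, a_GG = 75/500 = 0.15, a_FG = 100/500 = 0.20
  a_TF = 72/480 = 0.15, a_RF = 72/480 = 0.15, a_GF = 144/480 = 0.30, a_FF = 48/480 = 0.10
I − A =
  [   0.55    -0.10    -0.40    -0.15]
  [  -0.30     0.80    -0.05    -0.15]
  [  -0.10    -0.20     0.85    -0.30]
  [   0.00    -0.25    -0.20     0.90]
Compute the cofactors C_ij = (−1)^(i+j)·(3×3 minor ij) of I−A; the adjugate is their transpose:
adj(I−A) = Cᵀ =
  [ 0.513375   0.210375   0.306375   0.222750]
  [ 0.219000   0.348750   0.158250   0.147375]
  [ 0.144750   0.153000   0.337125   0.162000]
  [ 0.093000   0.130875   0.118875   0.286500]
det(I−A) = Σ_j (I−A)_1j·C_1j = (0.55)(0.513375) + (-0.10)(0.219000) + (-0.40)(0.144750) + (-0.15)(0.093000) = 0.18860625
(I − A)⁻¹ = adj(I−A) / det(I−A) ≈
  [   2.7219     1.1154     1.6244     1.1810]
  [   1.1611     1.8491     0.8390     0.7814]
  [   0.7675     0.8112     1.7875     0.8589]
  [   0.4931     0.6939     0.6303     1.5190]
Δx = (I − A)⁻¹ Δd with Δd having -30 in the Real Estate component and 0 elsewhere.
So Δx_G = L_GR · (-30), where L_GR = adj(I−A)_GR / det(I−A) = 0.153000 / 0.18860625.
Δx_G = 0.153000 × (-30) / 0.18860625 = -4.59 / 0.18860625 ≈ -24.336.

Δx_G = -24.336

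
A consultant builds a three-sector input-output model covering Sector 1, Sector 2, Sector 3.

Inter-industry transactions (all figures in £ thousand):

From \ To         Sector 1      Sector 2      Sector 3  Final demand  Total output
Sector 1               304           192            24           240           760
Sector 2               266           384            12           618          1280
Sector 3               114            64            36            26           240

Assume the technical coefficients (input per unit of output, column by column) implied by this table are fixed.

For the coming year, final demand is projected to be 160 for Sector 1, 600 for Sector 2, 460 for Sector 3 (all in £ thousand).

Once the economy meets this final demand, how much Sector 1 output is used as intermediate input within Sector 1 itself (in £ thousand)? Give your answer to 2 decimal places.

z_11 = 282.29

Technical coefficients a_ij = z_ij / X_j:
  a_11 = 304/760 = 0.40, a_21 = 266/760 = 0.35, a_31 = 114/760 = 0.15
  a_12 = 192/1280 = 0.15, a_22 = 384/1280 = 0.30, a_32 = 64/1280 = 0.05
  a_13 = 24/240 = 0.10, a_23 = 12/240 = 0.05, a_33 = 36/240 = 0.15
I − A =
  [   0.60    -0.15    -0.10]
  [  -0.35     0.70    -0.05]
  [  -0.15    -0.05     0.85]
Cofactors of I−A, C_ij = (−1)^(i+j)·(minor ij) (rows/columns in the sector order above):
  C_11 = (0.70)(0.85) − (-0.05)(-0.05) = 0.5925
  C_12 = −[(-0.35)(0.85) − (-0.05)(-0.15)] = 0.3050
  C_13 = (-0.35)(-0.05) − (0.70)(-0.15) = 0.1225
  C_21 = −[(-0.15)(0.85) − (-0.10)(-0.05)] = 0.1325
  C_22 = (0.60)(0.85) − (-0.10)(-0.15) = 0.4950
  C_23 = −[(0.60)(-0.05) − (-0.15)(-0.15)] = 0.0525
  C_31 = (-0.15)(-0.05) − (-0.10)(0.70) = 0.0775
  C_32 = −[(0.60)(-0.05) − (-0.10)(-0.35)] = 0.0650
  C_33 = (0.60)(0.70) − (-0.15)(-0.35) = 0.3675
det(I−A) = Σ_j (I−A)_1j·C_1j = (0.60)(0.5925) + (-0.15)(0.3050) + (-0.10)(0.1225) = 0.2975
adj(I−A) = Cᵀ =
  [ 0.5925   0.1325   0.0775]
  [ 0.3050   0.4950   0.0650]
  [ 0.1225   0.0525   0.3675]
(I − A)⁻¹ = adj(I−A) / det(I−A) ≈
  [   1.9916     0.4454     0.2605]
  [   1.0252     1.6639     0.2185]
  [   0.4118     0.1765     1.2353]
First solve x = (I − A)⁻¹ d = adj(I−A)·d / det(I−A); in particular x_1 = (0.5925·160 + 0.1325·600 + 0.0775·460) / 0.2975 = 209.95 / 0.2975 ≈ 705.7143.
Intermediate flow from 1 to 1: z_11 = a_11 · x_1 = 0.40 × 209.95 / 0.2975 = 83.98 / 0.2975 ≈ 282.29.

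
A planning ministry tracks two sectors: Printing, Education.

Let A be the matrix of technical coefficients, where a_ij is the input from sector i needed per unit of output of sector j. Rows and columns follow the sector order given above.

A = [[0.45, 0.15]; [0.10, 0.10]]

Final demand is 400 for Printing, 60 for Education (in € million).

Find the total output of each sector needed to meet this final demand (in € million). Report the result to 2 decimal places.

I − A =
  [   0.55    -0.15]
  [  -0.10     0.90]
det(I−A) = (0.55)(0.90) − (-0.15)(-0.10) = 0.4800
adj(I−A) = [[0.90, 0.15], [0.10, 0.55]]
(I − A)⁻¹ = adj(I−A) / det(I−A) ≈
  [   1.8750     0.3125]
  [   0.2083     1.1458]
x = (I − A)⁻¹ d = adj(I−A)·d / det(I−A), with det(I−A) = 0.4800:
  x_1 = (0.90·400 + 0.15·60) / 0.4800 = 369.00 / 0.4800 = 768.75
  x_2 = (0.10·400 + 0.55·60) / 0.4800 = 73.00 / 0.4800 ≈ 152.08

x_1 = 768.75, x_2 = 152.08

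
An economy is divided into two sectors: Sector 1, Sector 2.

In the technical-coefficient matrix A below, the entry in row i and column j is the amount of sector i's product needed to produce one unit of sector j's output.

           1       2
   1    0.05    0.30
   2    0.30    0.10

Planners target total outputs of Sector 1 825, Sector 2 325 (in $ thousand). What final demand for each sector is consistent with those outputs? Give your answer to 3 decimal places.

d_1 = 686.250, d_2 = 45.000

I − A =
  [   0.95    -0.30]
  [  -0.30     0.90]
d = (I − A) x:
  d_1 = (+0.95)·825 + (-0.30)·325 = 686.250
  d_2 = (-0.30)·825 + (+0.90)·325 = 45.000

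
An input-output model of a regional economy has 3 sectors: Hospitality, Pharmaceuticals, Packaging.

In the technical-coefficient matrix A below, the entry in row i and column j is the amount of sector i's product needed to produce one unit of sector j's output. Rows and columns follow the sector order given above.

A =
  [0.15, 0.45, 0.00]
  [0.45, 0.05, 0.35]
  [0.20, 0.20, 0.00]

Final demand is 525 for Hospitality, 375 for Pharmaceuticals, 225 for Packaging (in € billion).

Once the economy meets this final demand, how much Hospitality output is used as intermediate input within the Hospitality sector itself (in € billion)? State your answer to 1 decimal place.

I − A =
  [   0.85    -0.45     0.00]
  [  -0.45     0.95    -0.35]
  [  -0.20    -0.20     1.00]
Cofactors of I−A, C_ij = (−1)^(i+j)·(minor ij) (rows/columns in the sector order above):
  C_11 = (0.95)(1.00) − (-0.35)(-0.20) = 0.8800
  C_12 = −[(-0.45)(1.00) − (-0.35)(-0.20)] = 0.5200
  C_13 = (-0.45)(-0.20) − (0.95)(-0.20) = 0.2800
  C_21 = −[(-0.45)(1.00) − (0.00)(-0.20)] = 0.4500
  C_22 = (0.85)(1.00) − (0.00)(-0.20) = 0.8500
  C_23 = −[(0.85)(-0.20) − (-0.45)(-0.20)] = 0.2600
  C_31 = (-0.45)(-0.35) − (0.00)(0.95) = 0.1575
  C_32 = −[(0.85)(-0.35) − (0.00)(-0.45)] = 0.2975
  C_33 = (0.85)(0.95) − (-0.45)(-0.45) = 0.6050
det(I−A) = Σ_j (I−A)_1j·C_1j = (0.85)(0.8800) + (-0.45)(0.5200) + (0.00)(0.2800) = 0.5140
adj(I−A) = Cᵀ =
  [ 0.8800   0.4500   0.1575]
  [ 0.5200   0.8500   0.2975]
  [ 0.2800   0.2600   0.6050]
(I − A)⁻¹ = adj(I−A) / det(I−A) ≈
  [   1.7121     0.8755     0.3064]
  [   1.0117     1.6537     0.5788]
  [   0.5447     0.5058     1.1770]
First solve x = (I − A)⁻¹ d = adj(I−A)·d / det(I−A); in particular x_1 = (0.8800·525 + 0.4500·375 + 0.1575·225) / 0.5140 = 666.1875 / 0.5140 ≈ 1296.085.
Intermediate flow from 1 to 1: z_11 = a_11 · x_1 = 0.15 × 666.1875 / 0.5140 = 99.928125 / 0.5140 ≈ 194.4.

z_11 = 194.4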